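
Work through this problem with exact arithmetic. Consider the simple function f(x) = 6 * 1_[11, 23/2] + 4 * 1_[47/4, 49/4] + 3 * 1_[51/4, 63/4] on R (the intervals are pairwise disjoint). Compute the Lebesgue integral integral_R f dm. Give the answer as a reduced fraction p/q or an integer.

For a simple function f = sum_i c_i * 1_{A_i} with disjoint A_i,
  integral f dm = sum_i c_i * m(A_i).
Lengths of the A_i:
  m(A_1) = 23/2 - 11 = 1/2.
  m(A_2) = 49/4 - 47/4 = 1/2.
  m(A_3) = 63/4 - 51/4 = 3.
Contributions c_i * m(A_i):
  (6) * (1/2) = 3.
  (4) * (1/2) = 2.
  (3) * (3) = 9.
Total: 3 + 2 + 9 = 14.

14


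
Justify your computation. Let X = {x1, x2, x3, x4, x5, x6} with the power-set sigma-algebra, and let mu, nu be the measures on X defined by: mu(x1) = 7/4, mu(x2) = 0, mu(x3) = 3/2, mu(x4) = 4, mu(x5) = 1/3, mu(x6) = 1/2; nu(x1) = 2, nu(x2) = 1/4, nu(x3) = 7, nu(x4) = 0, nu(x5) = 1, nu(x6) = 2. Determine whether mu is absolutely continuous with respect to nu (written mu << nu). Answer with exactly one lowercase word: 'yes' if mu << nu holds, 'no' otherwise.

mu << nu means: every nu-null measurable set is also mu-null; equivalently, for every atom x, if nu({x}) = 0 then mu({x}) = 0.
Checking each atom:
  x1: nu = 2 > 0 -> no constraint.
  x2: nu = 1/4 > 0 -> no constraint.
  x3: nu = 7 > 0 -> no constraint.
  x4: nu = 0, mu = 4 > 0 -> violates mu << nu.
  x5: nu = 1 > 0 -> no constraint.
  x6: nu = 2 > 0 -> no constraint.
The atom(s) x4 violate the condition (nu = 0 but mu > 0). Therefore mu is NOT absolutely continuous w.r.t. nu.

no


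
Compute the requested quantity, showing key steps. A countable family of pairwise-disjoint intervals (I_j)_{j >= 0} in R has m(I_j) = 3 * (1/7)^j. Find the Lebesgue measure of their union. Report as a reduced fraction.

By countable additivity of the Lebesgue measure on pairwise disjoint measurable sets,
  m(union_{j >= 0} I_j) = sum_{j >= 0} m(I_j) = sum_{j >= 0} a * r^j,
  with a = 3 and r = 1/7.
Since 0 < r = 1/7 < 1, the geometric series converges:
  sum_{j >= 0} a * r^j = a / (1 - r).
  = 3 / (1 - 1/7)
  = 3 / (6/7)
  = 7/2.

7/2


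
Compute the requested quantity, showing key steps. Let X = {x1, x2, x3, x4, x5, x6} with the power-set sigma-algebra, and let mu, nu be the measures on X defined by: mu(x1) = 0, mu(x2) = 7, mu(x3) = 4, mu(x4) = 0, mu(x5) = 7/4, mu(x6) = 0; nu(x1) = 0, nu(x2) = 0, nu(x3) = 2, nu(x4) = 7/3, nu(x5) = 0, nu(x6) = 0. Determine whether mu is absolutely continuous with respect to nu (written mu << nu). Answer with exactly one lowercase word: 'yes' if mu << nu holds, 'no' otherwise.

mu << nu means: every nu-null measurable set is also mu-null; equivalently, for every atom x, if nu({x}) = 0 then mu({x}) = 0.
Checking each atom:
  x1: nu = 0, mu = 0 -> consistent with mu << nu.
  x2: nu = 0, mu = 7 > 0 -> violates mu << nu.
  x3: nu = 2 > 0 -> no constraint.
  x4: nu = 7/3 > 0 -> no constraint.
  x5: nu = 0, mu = 7/4 > 0 -> violates mu << nu.
  x6: nu = 0, mu = 0 -> consistent with mu << nu.
The atom(s) x2, x5 violate the condition (nu = 0 but mu > 0). Therefore mu is NOT absolutely continuous w.r.t. nu.

no


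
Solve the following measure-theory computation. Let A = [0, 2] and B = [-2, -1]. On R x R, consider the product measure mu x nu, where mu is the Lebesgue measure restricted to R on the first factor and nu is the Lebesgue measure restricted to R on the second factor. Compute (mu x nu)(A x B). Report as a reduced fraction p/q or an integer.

For a measurable rectangle A x B, the product measure satisfies
  (mu x nu)(A x B) = mu(A) * nu(B).
  mu(A) = 2.
  nu(B) = 1.
  (mu x nu)(A x B) = 2 * 1 = 2.

2


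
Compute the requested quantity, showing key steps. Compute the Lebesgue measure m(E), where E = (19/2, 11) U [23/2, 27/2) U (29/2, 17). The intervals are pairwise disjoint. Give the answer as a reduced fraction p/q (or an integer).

For pairwise disjoint intervals, m(union_i I_i) = sum_i m(I_i),
and m is invariant under swapping open/closed endpoints (single points have measure 0).
So m(E) = sum_i (b_i - a_i).
  I_1 has length 11 - 19/2 = 3/2.
  I_2 has length 27/2 - 23/2 = 2.
  I_3 has length 17 - 29/2 = 5/2.
Summing:
  m(E) = 3/2 + 2 + 5/2 = 6.

6


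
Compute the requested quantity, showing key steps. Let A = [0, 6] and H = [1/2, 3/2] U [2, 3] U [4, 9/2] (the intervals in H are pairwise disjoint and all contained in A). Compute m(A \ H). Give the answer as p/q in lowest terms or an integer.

The ambient interval has length m(A) = 6 - 0 = 6.
Since the holes are disjoint and sit inside A, by finite additivity
  m(H) = sum_i (b_i - a_i), and m(A \ H) = m(A) - m(H).
Computing the hole measures:
  m(H_1) = 3/2 - 1/2 = 1.
  m(H_2) = 3 - 2 = 1.
  m(H_3) = 9/2 - 4 = 1/2.
Summed: m(H) = 1 + 1 + 1/2 = 5/2.
So m(A \ H) = 6 - 5/2 = 7/2.

7/2


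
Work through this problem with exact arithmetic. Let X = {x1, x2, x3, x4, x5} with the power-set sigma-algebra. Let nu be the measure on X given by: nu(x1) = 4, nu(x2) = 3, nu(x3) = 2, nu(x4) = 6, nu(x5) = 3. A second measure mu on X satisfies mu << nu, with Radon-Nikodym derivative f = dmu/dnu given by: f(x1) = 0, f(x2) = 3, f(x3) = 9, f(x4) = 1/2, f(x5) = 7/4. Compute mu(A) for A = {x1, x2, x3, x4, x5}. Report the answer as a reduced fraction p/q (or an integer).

By the defining property of the Radon-Nikodym derivative, for every measurable set A,
  mu(A) = integral_A f dnu.
Since nu is a discrete measure concentrated on the atoms of X, the integral over A reduces to the sum
  mu(A) = sum_{x in A} f(x) * nu({x}).
Computing each term:
  x1: f(x1) * nu(x1) = 0 * 4 = 0.
  x2: f(x2) * nu(x2) = 3 * 3 = 9.
  x3: f(x3) * nu(x3) = 9 * 2 = 18.
  x4: f(x4) * nu(x4) = 1/2 * 6 = 3.
  x5: f(x5) * nu(x5) = 7/4 * 3 = 21/4.
Summing: mu(A) = 0 + 9 + 18 + 3 + 21/4 = 141/4.

141/4


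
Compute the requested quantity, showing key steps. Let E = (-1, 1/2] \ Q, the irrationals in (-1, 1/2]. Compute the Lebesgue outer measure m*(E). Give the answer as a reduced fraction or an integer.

The interval I = (-1, 1/2] has m(I) = 1/2 - (-1) = 3/2 (endpoints are measure-zero, so open/closed/half-open agree). Write I = (I cap Q) u (I \ Q). The rationals in I are countable, so m*(I cap Q) = 0 (cover each rational by intervals whose total length is arbitrarily small). By countable subadditivity m*(I) <= m*(I cap Q) + m*(I \ Q), hence m*(I \ Q) >= m(I) = 3/2. The reverse inequality m*(I \ Q) <= m*(I) = 3/2 is trivial since (I \ Q) is a subset of I. Therefore m*(I \ Q) = 3/2.

3/2


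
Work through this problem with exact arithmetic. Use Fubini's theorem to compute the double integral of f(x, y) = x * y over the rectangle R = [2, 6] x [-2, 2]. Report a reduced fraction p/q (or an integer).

f(x, y) is a tensor product of a function of x and a function of y, and both factors are bounded continuous (hence Lebesgue integrable) on the rectangle, so Fubini's theorem applies:
  integral_R f d(m x m) = (integral_a1^b1 x dx) * (integral_a2^b2 y dy).
Inner integral in x: integral_{2}^{6} x dx = (6^2 - 2^2)/2
  = 16.
Inner integral in y: integral_{-2}^{2} y dy = (2^2 - (-2)^2)/2
  = 0.
Product: (16) * (0) = 0.

0


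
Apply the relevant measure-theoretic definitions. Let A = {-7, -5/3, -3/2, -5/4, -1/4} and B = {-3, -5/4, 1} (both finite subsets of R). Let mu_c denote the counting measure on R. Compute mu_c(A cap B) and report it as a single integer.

Counting measure on a finite set equals cardinality. mu_c(A cap B) = |A cap B| (elements appearing in both).
Enumerating the elements of A that also lie in B gives 1 element(s).
So mu_c(A cap B) = 1.

1


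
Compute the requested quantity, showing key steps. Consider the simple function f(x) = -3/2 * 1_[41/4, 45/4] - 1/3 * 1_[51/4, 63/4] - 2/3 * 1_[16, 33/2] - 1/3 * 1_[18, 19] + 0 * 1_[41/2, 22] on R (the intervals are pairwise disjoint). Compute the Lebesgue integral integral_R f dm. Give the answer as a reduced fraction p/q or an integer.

For a simple function f = sum_i c_i * 1_{A_i} with disjoint A_i,
  integral f dm = sum_i c_i * m(A_i).
Lengths of the A_i:
  m(A_1) = 45/4 - 41/4 = 1.
  m(A_2) = 63/4 - 51/4 = 3.
  m(A_3) = 33/2 - 16 = 1/2.
  m(A_4) = 19 - 18 = 1.
  m(A_5) = 22 - 41/2 = 3/2.
Contributions c_i * m(A_i):
  (-3/2) * (1) = -3/2.
  (-1/3) * (3) = -1.
  (-2/3) * (1/2) = -1/3.
  (-1/3) * (1) = -1/3.
  (0) * (3/2) = 0.
Total: -3/2 - 1 - 1/3 - 1/3 + 0 = -19/6.

-19/6


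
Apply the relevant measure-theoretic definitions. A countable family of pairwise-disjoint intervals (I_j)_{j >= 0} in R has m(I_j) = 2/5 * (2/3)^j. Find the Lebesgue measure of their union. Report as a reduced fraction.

By countable additivity of the Lebesgue measure on pairwise disjoint measurable sets,
  m(union_{j >= 0} I_j) = sum_{j >= 0} m(I_j) = sum_{j >= 0} a * r^j,
  with a = 2/5 and r = 2/3.
Since 0 < r = 2/3 < 1, the geometric series converges:
  sum_{j >= 0} a * r^j = a / (1 - r).
  = 2/5 / (1 - 2/3)
  = 2/5 / (1/3)
  = 6/5.

6/5


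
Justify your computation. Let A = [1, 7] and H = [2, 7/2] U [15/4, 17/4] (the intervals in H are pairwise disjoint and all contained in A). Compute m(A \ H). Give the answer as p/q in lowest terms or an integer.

The ambient interval has length m(A) = 7 - 1 = 6.
Since the holes are disjoint and sit inside A, by finite additivity
  m(H) = sum_i (b_i - a_i), and m(A \ H) = m(A) - m(H).
Computing the hole measures:
  m(H_1) = 7/2 - 2 = 3/2.
  m(H_2) = 17/4 - 15/4 = 1/2.
Summed: m(H) = 3/2 + 1/2 = 2.
So m(A \ H) = 6 - 2 = 4.

4


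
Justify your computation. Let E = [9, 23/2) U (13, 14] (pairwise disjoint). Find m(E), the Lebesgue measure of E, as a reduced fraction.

For pairwise disjoint intervals, m(union_i I_i) = sum_i m(I_i),
and m is invariant under swapping open/closed endpoints (single points have measure 0).
So m(E) = sum_i (b_i - a_i).
  I_1 has length 23/2 - 9 = 5/2.
  I_2 has length 14 - 13 = 1.
Summing:
  m(E) = 5/2 + 1 = 7/2.

7/2


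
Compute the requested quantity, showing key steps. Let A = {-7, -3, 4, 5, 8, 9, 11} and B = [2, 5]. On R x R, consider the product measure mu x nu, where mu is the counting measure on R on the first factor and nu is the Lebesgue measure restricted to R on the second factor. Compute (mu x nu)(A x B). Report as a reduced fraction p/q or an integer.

For a measurable rectangle A x B, the product measure satisfies
  (mu x nu)(A x B) = mu(A) * nu(B).
  mu(A) = 7.
  nu(B) = 3.
  (mu x nu)(A x B) = 7 * 3 = 21.

21


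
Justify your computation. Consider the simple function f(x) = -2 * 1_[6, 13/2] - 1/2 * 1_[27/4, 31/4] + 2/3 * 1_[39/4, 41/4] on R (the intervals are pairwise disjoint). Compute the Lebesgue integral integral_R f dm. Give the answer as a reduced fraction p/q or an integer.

For a simple function f = sum_i c_i * 1_{A_i} with disjoint A_i,
  integral f dm = sum_i c_i * m(A_i).
Lengths of the A_i:
  m(A_1) = 13/2 - 6 = 1/2.
  m(A_2) = 31/4 - 27/4 = 1.
  m(A_3) = 41/4 - 39/4 = 1/2.
Contributions c_i * m(A_i):
  (-2) * (1/2) = -1.
  (-1/2) * (1) = -1/2.
  (2/3) * (1/2) = 1/3.
Total: -1 - 1/2 + 1/3 = -7/6.

-7/6


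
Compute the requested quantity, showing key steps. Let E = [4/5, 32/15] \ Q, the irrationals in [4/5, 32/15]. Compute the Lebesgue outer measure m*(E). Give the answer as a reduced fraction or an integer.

The interval I = [4/5, 32/15] has m(I) = 32/15 - 4/5 = 4/3 (endpoints are measure-zero, so open/closed/half-open agree). Write I = (I cap Q) u (I \ Q). The rationals in I are countable, so m*(I cap Q) = 0 (cover each rational by intervals whose total length is arbitrarily small). By countable subadditivity m*(I) <= m*(I cap Q) + m*(I \ Q), hence m*(I \ Q) >= m(I) = 4/3. The reverse inequality m*(I \ Q) <= m*(I) = 4/3 is trivial since (I \ Q) is a subset of I. Therefore m*(I \ Q) = 4/3.

4/3


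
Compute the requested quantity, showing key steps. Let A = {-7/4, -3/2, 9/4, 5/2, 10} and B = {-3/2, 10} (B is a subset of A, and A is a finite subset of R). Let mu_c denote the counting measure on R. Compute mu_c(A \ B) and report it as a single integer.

Counting measure assigns mu_c(E) = |E| (number of elements) when E is finite. For B subset A, A \ B is the set of elements of A not in B, so |A \ B| = |A| - |B|.
|A| = 5, |B| = 2, so mu_c(A \ B) = 5 - 2 = 3.

3


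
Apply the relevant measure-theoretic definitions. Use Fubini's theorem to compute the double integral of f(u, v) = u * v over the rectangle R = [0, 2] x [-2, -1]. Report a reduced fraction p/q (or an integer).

f(u, v) is a tensor product of a function of u and a function of v, and both factors are bounded continuous (hence Lebesgue integrable) on the rectangle, so Fubini's theorem applies:
  integral_R f d(m x m) = (integral_a1^b1 u du) * (integral_a2^b2 v dv).
Inner integral in u: integral_{0}^{2} u du = (2^2 - 0^2)/2
  = 2.
Inner integral in v: integral_{-2}^{-1} v dv = ((-1)^2 - (-2)^2)/2
  = -3/2.
Product: (2) * (-3/2) = -3.

-3


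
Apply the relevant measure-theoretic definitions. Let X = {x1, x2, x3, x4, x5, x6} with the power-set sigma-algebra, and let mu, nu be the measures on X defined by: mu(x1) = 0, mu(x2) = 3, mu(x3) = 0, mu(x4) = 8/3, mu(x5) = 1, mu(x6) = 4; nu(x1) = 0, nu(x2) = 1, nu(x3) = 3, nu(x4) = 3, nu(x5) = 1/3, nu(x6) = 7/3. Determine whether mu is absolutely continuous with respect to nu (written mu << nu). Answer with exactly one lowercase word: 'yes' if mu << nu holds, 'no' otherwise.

mu << nu means: every nu-null measurable set is also mu-null; equivalently, for every atom x, if nu({x}) = 0 then mu({x}) = 0.
Checking each atom:
  x1: nu = 0, mu = 0 -> consistent with mu << nu.
  x2: nu = 1 > 0 -> no constraint.
  x3: nu = 3 > 0 -> no constraint.
  x4: nu = 3 > 0 -> no constraint.
  x5: nu = 1/3 > 0 -> no constraint.
  x6: nu = 7/3 > 0 -> no constraint.
No atom violates the condition. Therefore mu << nu.

yes


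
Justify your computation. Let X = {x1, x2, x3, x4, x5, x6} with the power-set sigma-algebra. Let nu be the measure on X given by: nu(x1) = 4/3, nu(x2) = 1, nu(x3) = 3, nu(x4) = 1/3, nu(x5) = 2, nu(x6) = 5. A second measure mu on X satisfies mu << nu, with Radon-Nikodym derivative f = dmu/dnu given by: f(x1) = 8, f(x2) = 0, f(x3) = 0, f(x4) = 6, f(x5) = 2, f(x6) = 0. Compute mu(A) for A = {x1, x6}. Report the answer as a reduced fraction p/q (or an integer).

By the defining property of the Radon-Nikodym derivative, for every measurable set A,
  mu(A) = integral_A f dnu.
Since nu is a discrete measure concentrated on the atoms of X, the integral over A reduces to the sum
  mu(A) = sum_{x in A} f(x) * nu({x}).
Computing each term:
  x1: f(x1) * nu(x1) = 8 * 4/3 = 32/3.
  x6: f(x6) * nu(x6) = 0 * 5 = 0.
Summing: mu(A) = 32/3 + 0 = 32/3.

32/3


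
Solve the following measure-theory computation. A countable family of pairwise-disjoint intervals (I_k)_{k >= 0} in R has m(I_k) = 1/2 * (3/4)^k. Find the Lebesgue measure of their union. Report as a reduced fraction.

By countable additivity of the Lebesgue measure on pairwise disjoint measurable sets,
  m(union_{k >= 0} I_k) = sum_{k >= 0} m(I_k) = sum_{k >= 0} a * r^k,
  with a = 1/2 and r = 3/4.
Since 0 < r = 3/4 < 1, the geometric series converges:
  sum_{k >= 0} a * r^k = a / (1 - r).
  = 1/2 / (1 - 3/4)
  = 1/2 / (1/4)
  = 2.

2


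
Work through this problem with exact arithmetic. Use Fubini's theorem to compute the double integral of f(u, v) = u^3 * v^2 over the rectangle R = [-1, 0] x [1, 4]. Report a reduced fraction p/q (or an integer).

f(u, v) is a tensor product of a function of u and a function of v, and both factors are bounded continuous (hence Lebesgue integrable) on the rectangle, so Fubini's theorem applies:
  integral_R f d(m x m) = (integral_a1^b1 u^3 du) * (integral_a2^b2 v^2 dv).
Inner integral in u: integral_{-1}^{0} u^3 du = (0^4 - (-1)^4)/4
  = -1/4.
Inner integral in v: integral_{1}^{4} v^2 dv = (4^3 - 1^3)/3
  = 21.
Product: (-1/4) * (21) = -21/4.

-21/4


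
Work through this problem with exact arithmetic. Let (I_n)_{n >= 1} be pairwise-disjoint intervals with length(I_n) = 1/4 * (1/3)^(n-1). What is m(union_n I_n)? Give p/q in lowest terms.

By countable additivity of the Lebesgue measure on pairwise disjoint measurable sets,
  m(union_{n >= 1} I_n) = sum_{n >= 1} m(I_n) = sum_{n >= 1} a * r^(n-1),
  with a = 1/4 and r = 1/3.
Since 0 < r = 1/3 < 1, the geometric series converges:
  sum_{n >= 1} a * r^(n-1) = a / (1 - r).
  = 1/4 / (1 - 1/3)
  = 1/4 / (2/3)
  = 3/8.

3/8


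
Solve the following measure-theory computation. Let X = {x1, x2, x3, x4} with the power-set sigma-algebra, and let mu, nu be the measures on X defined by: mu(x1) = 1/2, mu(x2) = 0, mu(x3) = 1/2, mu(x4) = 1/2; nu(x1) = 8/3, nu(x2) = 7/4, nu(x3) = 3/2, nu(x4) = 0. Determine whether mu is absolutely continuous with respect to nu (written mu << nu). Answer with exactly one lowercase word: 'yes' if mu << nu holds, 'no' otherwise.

mu << nu means: every nu-null measurable set is also mu-null; equivalently, for every atom x, if nu({x}) = 0 then mu({x}) = 0.
Checking each atom:
  x1: nu = 8/3 > 0 -> no constraint.
  x2: nu = 7/4 > 0 -> no constraint.
  x3: nu = 3/2 > 0 -> no constraint.
  x4: nu = 0, mu = 1/2 > 0 -> violates mu << nu.
The atom(s) x4 violate the condition (nu = 0 but mu > 0). Therefore mu is NOT absolutely continuous w.r.t. nu.

no


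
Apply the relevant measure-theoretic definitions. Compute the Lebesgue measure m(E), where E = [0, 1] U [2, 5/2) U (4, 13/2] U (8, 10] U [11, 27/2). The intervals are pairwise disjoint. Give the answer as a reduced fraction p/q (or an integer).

For pairwise disjoint intervals, m(union_i I_i) = sum_i m(I_i),
and m is invariant under swapping open/closed endpoints (single points have measure 0).
So m(E) = sum_i (b_i - a_i).
  I_1 has length 1 - 0 = 1.
  I_2 has length 5/2 - 2 = 1/2.
  I_3 has length 13/2 - 4 = 5/2.
  I_4 has length 10 - 8 = 2.
  I_5 has length 27/2 - 11 = 5/2.
Summing:
  m(E) = 1 + 1/2 + 5/2 + 2 + 5/2 = 17/2.

17/2


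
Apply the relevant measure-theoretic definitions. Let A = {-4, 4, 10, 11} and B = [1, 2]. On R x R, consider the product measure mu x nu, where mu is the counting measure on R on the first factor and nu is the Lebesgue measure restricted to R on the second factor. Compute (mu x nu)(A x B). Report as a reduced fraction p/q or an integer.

For a measurable rectangle A x B, the product measure satisfies
  (mu x nu)(A x B) = mu(A) * nu(B).
  mu(A) = 4.
  nu(B) = 1.
  (mu x nu)(A x B) = 4 * 1 = 4.

4


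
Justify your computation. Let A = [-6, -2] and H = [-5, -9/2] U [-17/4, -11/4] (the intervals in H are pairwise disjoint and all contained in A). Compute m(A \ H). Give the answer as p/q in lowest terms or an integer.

The ambient interval has length m(A) = -2 - (-6) = 4.
Since the holes are disjoint and sit inside A, by finite additivity
  m(H) = sum_i (b_i - a_i), and m(A \ H) = m(A) - m(H).
Computing the hole measures:
  m(H_1) = -9/2 - (-5) = 1/2.
  m(H_2) = -11/4 - (-17/4) = 3/2.
Summed: m(H) = 1/2 + 3/2 = 2.
So m(A \ H) = 4 - 2 = 2.

2


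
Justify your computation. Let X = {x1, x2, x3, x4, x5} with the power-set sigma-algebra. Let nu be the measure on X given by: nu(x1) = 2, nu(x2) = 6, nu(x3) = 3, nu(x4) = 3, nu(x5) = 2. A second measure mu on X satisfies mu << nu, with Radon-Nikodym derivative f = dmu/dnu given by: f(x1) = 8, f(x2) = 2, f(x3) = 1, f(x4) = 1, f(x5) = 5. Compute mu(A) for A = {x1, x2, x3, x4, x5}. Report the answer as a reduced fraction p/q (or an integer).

By the defining property of the Radon-Nikodym derivative, for every measurable set A,
  mu(A) = integral_A f dnu.
Since nu is a discrete measure concentrated on the atoms of X, the integral over A reduces to the sum
  mu(A) = sum_{x in A} f(x) * nu({x}).
Computing each term:
  x1: f(x1) * nu(x1) = 8 * 2 = 16.
  x2: f(x2) * nu(x2) = 2 * 6 = 12.
  x3: f(x3) * nu(x3) = 1 * 3 = 3.
  x4: f(x4) * nu(x4) = 1 * 3 = 3.
  x5: f(x5) * nu(x5) = 5 * 2 = 10.
Summing: mu(A) = 16 + 12 + 3 + 3 + 10 = 44.

44


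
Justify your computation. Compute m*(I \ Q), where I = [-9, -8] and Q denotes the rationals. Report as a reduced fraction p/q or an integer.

The interval I = [-9, -8] has m(I) = -8 - (-9) = 1 (endpoints are measure-zero, so open/closed/half-open agree). Write I = (I cap Q) u (I \ Q). The rationals in I are countable, so m*(I cap Q) = 0 (cover each rational by intervals whose total length is arbitrarily small). By countable subadditivity m*(I) <= m*(I cap Q) + m*(I \ Q), hence m*(I \ Q) >= m(I) = 1. The reverse inequality m*(I \ Q) <= m*(I) = 1 is trivial since (I \ Q) is a subset of I. Therefore m*(I \ Q) = 1.

1


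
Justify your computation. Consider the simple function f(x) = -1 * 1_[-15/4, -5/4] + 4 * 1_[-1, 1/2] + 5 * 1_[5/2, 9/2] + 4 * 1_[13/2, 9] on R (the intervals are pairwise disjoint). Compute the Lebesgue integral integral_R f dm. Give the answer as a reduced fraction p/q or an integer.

For a simple function f = sum_i c_i * 1_{A_i} with disjoint A_i,
  integral f dm = sum_i c_i * m(A_i).
Lengths of the A_i:
  m(A_1) = -5/4 - (-15/4) = 5/2.
  m(A_2) = 1/2 - (-1) = 3/2.
  m(A_3) = 9/2 - 5/2 = 2.
  m(A_4) = 9 - 13/2 = 5/2.
Contributions c_i * m(A_i):
  (-1) * (5/2) = -5/2.
  (4) * (3/2) = 6.
  (5) * (2) = 10.
  (4) * (5/2) = 10.
Total: -5/2 + 6 + 10 + 10 = 47/2.

47/2


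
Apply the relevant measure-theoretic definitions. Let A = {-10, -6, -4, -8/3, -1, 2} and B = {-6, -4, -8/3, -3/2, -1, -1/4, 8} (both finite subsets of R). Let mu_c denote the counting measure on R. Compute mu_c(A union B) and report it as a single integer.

Counting measure on a finite set equals cardinality. By inclusion-exclusion, |A union B| = |A| + |B| - |A cap B|.
|A| = 6, |B| = 7, |A cap B| = 4.
So mu_c(A union B) = 6 + 7 - 4 = 9.

9


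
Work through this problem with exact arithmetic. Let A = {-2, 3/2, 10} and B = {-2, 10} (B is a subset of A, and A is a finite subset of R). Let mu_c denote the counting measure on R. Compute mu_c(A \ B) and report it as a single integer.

Counting measure assigns mu_c(E) = |E| (number of elements) when E is finite. For B subset A, A \ B is the set of elements of A not in B, so |A \ B| = |A| - |B|.
|A| = 3, |B| = 2, so mu_c(A \ B) = 3 - 2 = 1.

1


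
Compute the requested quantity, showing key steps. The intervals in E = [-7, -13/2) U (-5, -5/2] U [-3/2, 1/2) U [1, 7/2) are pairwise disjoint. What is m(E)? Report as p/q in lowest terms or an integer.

For pairwise disjoint intervals, m(union_i I_i) = sum_i m(I_i),
and m is invariant under swapping open/closed endpoints (single points have measure 0).
So m(E) = sum_i (b_i - a_i).
  I_1 has length -13/2 - (-7) = 1/2.
  I_2 has length -5/2 - (-5) = 5/2.
  I_3 has length 1/2 - (-3/2) = 2.
  I_4 has length 7/2 - 1 = 5/2.
Summing:
  m(E) = 1/2 + 5/2 + 2 + 5/2 = 15/2.

15/2


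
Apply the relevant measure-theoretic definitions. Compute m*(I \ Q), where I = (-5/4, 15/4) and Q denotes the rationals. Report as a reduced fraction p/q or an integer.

The interval I = (-5/4, 15/4) has m(I) = 15/4 - (-5/4) = 5 (endpoints are measure-zero, so open/closed/half-open agree). Write I = (I cap Q) u (I \ Q). The rationals in I are countable, so m*(I cap Q) = 0 (cover each rational by intervals whose total length is arbitrarily small). By countable subadditivity m*(I) <= m*(I cap Q) + m*(I \ Q), hence m*(I \ Q) >= m(I) = 5. The reverse inequality m*(I \ Q) <= m*(I) = 5 is trivial since (I \ Q) is a subset of I. Therefore m*(I \ Q) = 5.

5


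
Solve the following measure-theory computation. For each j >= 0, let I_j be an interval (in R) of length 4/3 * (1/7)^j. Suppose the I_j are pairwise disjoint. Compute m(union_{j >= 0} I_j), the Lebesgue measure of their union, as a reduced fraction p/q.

By countable additivity of the Lebesgue measure on pairwise disjoint measurable sets,
  m(union_{j >= 0} I_j) = sum_{j >= 0} m(I_j) = sum_{j >= 0} a * r^j,
  with a = 4/3 and r = 1/7.
Since 0 < r = 1/7 < 1, the geometric series converges:
  sum_{j >= 0} a * r^j = a / (1 - r).
  = 4/3 / (1 - 1/7)
  = 4/3 / (6/7)
  = 14/9.

14/9


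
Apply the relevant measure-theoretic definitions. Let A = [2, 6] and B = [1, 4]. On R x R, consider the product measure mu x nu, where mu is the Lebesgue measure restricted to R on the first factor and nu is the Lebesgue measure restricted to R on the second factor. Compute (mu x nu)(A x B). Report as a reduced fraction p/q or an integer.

For a measurable rectangle A x B, the product measure satisfies
  (mu x nu)(A x B) = mu(A) * nu(B).
  mu(A) = 4.
  nu(B) = 3.
  (mu x nu)(A x B) = 4 * 3 = 12.

12


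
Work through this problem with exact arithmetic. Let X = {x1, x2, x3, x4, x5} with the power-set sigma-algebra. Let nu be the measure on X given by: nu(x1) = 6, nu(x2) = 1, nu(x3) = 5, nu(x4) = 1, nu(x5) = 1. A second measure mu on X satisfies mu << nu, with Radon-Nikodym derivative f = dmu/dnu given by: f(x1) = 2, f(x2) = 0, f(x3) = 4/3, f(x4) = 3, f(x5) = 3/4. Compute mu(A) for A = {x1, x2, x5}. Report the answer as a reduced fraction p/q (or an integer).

By the defining property of the Radon-Nikodym derivative, for every measurable set A,
  mu(A) = integral_A f dnu.
Since nu is a discrete measure concentrated on the atoms of X, the integral over A reduces to the sum
  mu(A) = sum_{x in A} f(x) * nu({x}).
Computing each term:
  x1: f(x1) * nu(x1) = 2 * 6 = 12.
  x2: f(x2) * nu(x2) = 0 * 1 = 0.
  x5: f(x5) * nu(x5) = 3/4 * 1 = 3/4.
Summing: mu(A) = 12 + 0 + 3/4 = 51/4.

51/4


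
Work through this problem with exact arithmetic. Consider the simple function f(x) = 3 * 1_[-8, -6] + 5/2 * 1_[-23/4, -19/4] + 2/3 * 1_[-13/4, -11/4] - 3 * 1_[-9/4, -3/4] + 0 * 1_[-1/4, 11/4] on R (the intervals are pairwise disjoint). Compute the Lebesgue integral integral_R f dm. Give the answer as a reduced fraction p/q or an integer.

For a simple function f = sum_i c_i * 1_{A_i} with disjoint A_i,
  integral f dm = sum_i c_i * m(A_i).
Lengths of the A_i:
  m(A_1) = -6 - (-8) = 2.
  m(A_2) = -19/4 - (-23/4) = 1.
  m(A_3) = -11/4 - (-13/4) = 1/2.
  m(A_4) = -3/4 - (-9/4) = 3/2.
  m(A_5) = 11/4 - (-1/4) = 3.
Contributions c_i * m(A_i):
  (3) * (2) = 6.
  (5/2) * (1) = 5/2.
  (2/3) * (1/2) = 1/3.
  (-3) * (3/2) = -9/2.
  (0) * (3) = 0.
Total: 6 + 5/2 + 1/3 - 9/2 + 0 = 13/3.

13/3


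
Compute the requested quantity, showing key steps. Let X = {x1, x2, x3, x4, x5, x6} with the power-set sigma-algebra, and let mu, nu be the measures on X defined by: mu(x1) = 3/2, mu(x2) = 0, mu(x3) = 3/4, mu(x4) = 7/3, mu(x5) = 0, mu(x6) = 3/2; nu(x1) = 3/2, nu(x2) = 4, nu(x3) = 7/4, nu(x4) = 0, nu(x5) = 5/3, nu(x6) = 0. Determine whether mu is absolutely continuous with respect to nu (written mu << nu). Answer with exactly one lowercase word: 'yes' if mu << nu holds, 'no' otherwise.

mu << nu means: every nu-null measurable set is also mu-null; equivalently, for every atom x, if nu({x}) = 0 then mu({x}) = 0.
Checking each atom:
  x1: nu = 3/2 > 0 -> no constraint.
  x2: nu = 4 > 0 -> no constraint.
  x3: nu = 7/4 > 0 -> no constraint.
  x4: nu = 0, mu = 7/3 > 0 -> violates mu << nu.
  x5: nu = 5/3 > 0 -> no constraint.
  x6: nu = 0, mu = 3/2 > 0 -> violates mu << nu.
The atom(s) x4, x6 violate the condition (nu = 0 but mu > 0). Therefore mu is NOT absolutely continuous w.r.t. nu.

no


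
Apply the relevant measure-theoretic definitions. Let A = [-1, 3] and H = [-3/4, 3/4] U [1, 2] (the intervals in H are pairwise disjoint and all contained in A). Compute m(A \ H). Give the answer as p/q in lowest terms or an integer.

The ambient interval has length m(A) = 3 - (-1) = 4.
Since the holes are disjoint and sit inside A, by finite additivity
  m(H) = sum_i (b_i - a_i), and m(A \ H) = m(A) - m(H).
Computing the hole measures:
  m(H_1) = 3/4 - (-3/4) = 3/2.
  m(H_2) = 2 - 1 = 1.
Summed: m(H) = 3/2 + 1 = 5/2.
So m(A \ H) = 4 - 5/2 = 3/2.

3/2


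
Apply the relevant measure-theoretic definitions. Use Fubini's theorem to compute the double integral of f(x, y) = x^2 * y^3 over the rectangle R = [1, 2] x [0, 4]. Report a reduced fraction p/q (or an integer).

f(x, y) is a tensor product of a function of x and a function of y, and both factors are bounded continuous (hence Lebesgue integrable) on the rectangle, so Fubini's theorem applies:
  integral_R f d(m x m) = (integral_a1^b1 x^2 dx) * (integral_a2^b2 y^3 dy).
Inner integral in x: integral_{1}^{2} x^2 dx = (2^3 - 1^3)/3
  = 7/3.
Inner integral in y: integral_{0}^{4} y^3 dy = (4^4 - 0^4)/4
  = 64.
Product: (7/3) * (64) = 448/3.

448/3


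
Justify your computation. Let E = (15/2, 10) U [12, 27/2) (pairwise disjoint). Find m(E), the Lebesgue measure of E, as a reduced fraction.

For pairwise disjoint intervals, m(union_i I_i) = sum_i m(I_i),
and m is invariant under swapping open/closed endpoints (single points have measure 0).
So m(E) = sum_i (b_i - a_i).
  I_1 has length 10 - 15/2 = 5/2.
  I_2 has length 27/2 - 12 = 3/2.
Summing:
  m(E) = 5/2 + 3/2 = 4.

4


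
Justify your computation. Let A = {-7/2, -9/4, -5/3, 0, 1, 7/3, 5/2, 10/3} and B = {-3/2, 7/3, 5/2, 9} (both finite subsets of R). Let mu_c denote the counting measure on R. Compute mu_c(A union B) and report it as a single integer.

Counting measure on a finite set equals cardinality. By inclusion-exclusion, |A union B| = |A| + |B| - |A cap B|.
|A| = 8, |B| = 4, |A cap B| = 2.
So mu_c(A union B) = 8 + 4 - 2 = 10.

10


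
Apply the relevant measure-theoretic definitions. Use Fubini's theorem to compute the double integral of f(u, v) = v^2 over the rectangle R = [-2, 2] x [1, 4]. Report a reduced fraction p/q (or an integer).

f(u, v) is a tensor product of a function of u and a function of v, and both factors are bounded continuous (hence Lebesgue integrable) on the rectangle, so Fubini's theorem applies:
  integral_R f d(m x m) = (integral_a1^b1 1 du) * (integral_a2^b2 v^2 dv).
Inner integral in u: integral_{-2}^{2} 1 du = (2^1 - (-2)^1)/1
  = 4.
Inner integral in v: integral_{1}^{4} v^2 dv = (4^3 - 1^3)/3
  = 21.
Product: (4) * (21) = 84.

84


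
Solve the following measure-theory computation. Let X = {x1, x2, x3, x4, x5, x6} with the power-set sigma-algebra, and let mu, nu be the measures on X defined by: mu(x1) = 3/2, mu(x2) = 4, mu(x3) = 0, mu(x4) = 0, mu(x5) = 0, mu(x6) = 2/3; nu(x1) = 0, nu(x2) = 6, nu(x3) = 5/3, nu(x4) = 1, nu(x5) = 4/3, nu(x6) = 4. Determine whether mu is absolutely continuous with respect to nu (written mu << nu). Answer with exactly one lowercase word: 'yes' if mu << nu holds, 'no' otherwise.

mu << nu means: every nu-null measurable set is also mu-null; equivalently, for every atom x, if nu({x}) = 0 then mu({x}) = 0.
Checking each atom:
  x1: nu = 0, mu = 3/2 > 0 -> violates mu << nu.
  x2: nu = 6 > 0 -> no constraint.
  x3: nu = 5/3 > 0 -> no constraint.
  x4: nu = 1 > 0 -> no constraint.
  x5: nu = 4/3 > 0 -> no constraint.
  x6: nu = 4 > 0 -> no constraint.
The atom(s) x1 violate the condition (nu = 0 but mu > 0). Therefore mu is NOT absolutely continuous w.r.t. nu.

no


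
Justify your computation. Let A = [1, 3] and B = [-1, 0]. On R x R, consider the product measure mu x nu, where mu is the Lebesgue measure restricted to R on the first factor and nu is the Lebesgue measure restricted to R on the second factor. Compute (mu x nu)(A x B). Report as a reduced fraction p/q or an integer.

For a measurable rectangle A x B, the product measure satisfies
  (mu x nu)(A x B) = mu(A) * nu(B).
  mu(A) = 2.
  nu(B) = 1.
  (mu x nu)(A x B) = 2 * 1 = 2.

2


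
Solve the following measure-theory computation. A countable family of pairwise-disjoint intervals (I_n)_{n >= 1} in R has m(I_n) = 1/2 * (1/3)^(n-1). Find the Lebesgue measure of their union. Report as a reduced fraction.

By countable additivity of the Lebesgue measure on pairwise disjoint measurable sets,
  m(union_{n >= 1} I_n) = sum_{n >= 1} m(I_n) = sum_{n >= 1} a * r^(n-1),
  with a = 1/2 and r = 1/3.
Since 0 < r = 1/3 < 1, the geometric series converges:
  sum_{n >= 1} a * r^(n-1) = a / (1 - r).
  = 1/2 / (1 - 1/3)
  = 1/2 / (2/3)
  = 3/4.

3/4


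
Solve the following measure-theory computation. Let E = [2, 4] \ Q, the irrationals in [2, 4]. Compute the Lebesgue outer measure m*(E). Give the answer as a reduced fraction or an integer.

The interval I = [2, 4] has m(I) = 4 - 2 = 2 (endpoints are measure-zero, so open/closed/half-open agree). Write I = (I cap Q) u (I \ Q). The rationals in I are countable, so m*(I cap Q) = 0 (cover each rational by intervals whose total length is arbitrarily small). By countable subadditivity m*(I) <= m*(I cap Q) + m*(I \ Q), hence m*(I \ Q) >= m(I) = 2. The reverse inequality m*(I \ Q) <= m*(I) = 2 is trivial since (I \ Q) is a subset of I. Therefore m*(I \ Q) = 2.

2


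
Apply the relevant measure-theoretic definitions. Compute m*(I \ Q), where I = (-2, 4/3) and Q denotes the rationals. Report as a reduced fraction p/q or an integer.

The interval I = (-2, 4/3) has m(I) = 4/3 - (-2) = 10/3 (endpoints are measure-zero, so open/closed/half-open agree). Write I = (I cap Q) u (I \ Q). The rationals in I are countable, so m*(I cap Q) = 0 (cover each rational by intervals whose total length is arbitrarily small). By countable subadditivity m*(I) <= m*(I cap Q) + m*(I \ Q), hence m*(I \ Q) >= m(I) = 10/3. The reverse inequality m*(I \ Q) <= m*(I) = 10/3 is trivial since (I \ Q) is a subset of I. Therefore m*(I \ Q) = 10/3.

10/3


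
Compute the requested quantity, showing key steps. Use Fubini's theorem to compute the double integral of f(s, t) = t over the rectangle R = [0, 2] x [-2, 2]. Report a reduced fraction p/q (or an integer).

f(s, t) is a tensor product of a function of s and a function of t, and both factors are bounded continuous (hence Lebesgue integrable) on the rectangle, so Fubini's theorem applies:
  integral_R f d(m x m) = (integral_a1^b1 1 ds) * (integral_a2^b2 t dt).
Inner integral in s: integral_{0}^{2} 1 ds = (2^1 - 0^1)/1
  = 2.
Inner integral in t: integral_{-2}^{2} t dt = (2^2 - (-2)^2)/2
  = 0.
Product: (2) * (0) = 0.

0


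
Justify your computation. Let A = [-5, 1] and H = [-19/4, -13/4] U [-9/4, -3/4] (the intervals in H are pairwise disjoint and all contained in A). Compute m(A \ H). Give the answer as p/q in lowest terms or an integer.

The ambient interval has length m(A) = 1 - (-5) = 6.
Since the holes are disjoint and sit inside A, by finite additivity
  m(H) = sum_i (b_i - a_i), and m(A \ H) = m(A) - m(H).
Computing the hole measures:
  m(H_1) = -13/4 - (-19/4) = 3/2.
  m(H_2) = -3/4 - (-9/4) = 3/2.
Summed: m(H) = 3/2 + 3/2 = 3.
So m(A \ H) = 6 - 3 = 3.

3


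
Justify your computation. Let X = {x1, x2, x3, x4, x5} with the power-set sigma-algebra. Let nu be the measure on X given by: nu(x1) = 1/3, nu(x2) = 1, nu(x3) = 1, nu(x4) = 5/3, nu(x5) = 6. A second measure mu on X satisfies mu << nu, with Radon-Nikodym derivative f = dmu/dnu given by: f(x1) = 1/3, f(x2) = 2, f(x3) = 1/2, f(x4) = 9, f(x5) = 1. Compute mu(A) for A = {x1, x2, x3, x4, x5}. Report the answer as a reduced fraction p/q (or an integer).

By the defining property of the Radon-Nikodym derivative, for every measurable set A,
  mu(A) = integral_A f dnu.
Since nu is a discrete measure concentrated on the atoms of X, the integral over A reduces to the sum
  mu(A) = sum_{x in A} f(x) * nu({x}).
Computing each term:
  x1: f(x1) * nu(x1) = 1/3 * 1/3 = 1/9.
  x2: f(x2) * nu(x2) = 2 * 1 = 2.
  x3: f(x3) * nu(x3) = 1/2 * 1 = 1/2.
  x4: f(x4) * nu(x4) = 9 * 5/3 = 15.
  x5: f(x5) * nu(x5) = 1 * 6 = 6.
Summing: mu(A) = 1/9 + 2 + 1/2 + 15 + 6 = 425/18.

425/18


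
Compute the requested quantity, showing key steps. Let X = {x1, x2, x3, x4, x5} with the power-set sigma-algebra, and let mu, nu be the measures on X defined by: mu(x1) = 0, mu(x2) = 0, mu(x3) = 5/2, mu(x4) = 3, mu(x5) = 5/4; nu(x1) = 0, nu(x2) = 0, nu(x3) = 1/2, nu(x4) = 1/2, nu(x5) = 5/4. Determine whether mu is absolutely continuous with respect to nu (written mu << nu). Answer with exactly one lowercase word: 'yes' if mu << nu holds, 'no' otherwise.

mu << nu means: every nu-null measurable set is also mu-null; equivalently, for every atom x, if nu({x}) = 0 then mu({x}) = 0.
Checking each atom:
  x1: nu = 0, mu = 0 -> consistent with mu << nu.
  x2: nu = 0, mu = 0 -> consistent with mu << nu.
  x3: nu = 1/2 > 0 -> no constraint.
  x4: nu = 1/2 > 0 -> no constraint.
  x5: nu = 5/4 > 0 -> no constraint.
No atom violates the condition. Therefore mu << nu.

yes


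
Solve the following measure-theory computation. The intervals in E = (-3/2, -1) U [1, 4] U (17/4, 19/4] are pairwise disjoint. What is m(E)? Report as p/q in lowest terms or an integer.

For pairwise disjoint intervals, m(union_i I_i) = sum_i m(I_i),
and m is invariant under swapping open/closed endpoints (single points have measure 0).
So m(E) = sum_i (b_i - a_i).
  I_1 has length -1 - (-3/2) = 1/2.
  I_2 has length 4 - 1 = 3.
  I_3 has length 19/4 - 17/4 = 1/2.
Summing:
  m(E) = 1/2 + 3 + 1/2 = 4.

4


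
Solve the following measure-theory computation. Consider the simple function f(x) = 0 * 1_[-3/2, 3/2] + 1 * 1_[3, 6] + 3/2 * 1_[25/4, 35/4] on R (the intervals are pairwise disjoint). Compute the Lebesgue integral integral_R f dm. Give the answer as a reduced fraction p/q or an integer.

For a simple function f = sum_i c_i * 1_{A_i} with disjoint A_i,
  integral f dm = sum_i c_i * m(A_i).
Lengths of the A_i:
  m(A_1) = 3/2 - (-3/2) = 3.
  m(A_2) = 6 - 3 = 3.
  m(A_3) = 35/4 - 25/4 = 5/2.
Contributions c_i * m(A_i):
  (0) * (3) = 0.
  (1) * (3) = 3.
  (3/2) * (5/2) = 15/4.
Total: 0 + 3 + 15/4 = 27/4.

27/4


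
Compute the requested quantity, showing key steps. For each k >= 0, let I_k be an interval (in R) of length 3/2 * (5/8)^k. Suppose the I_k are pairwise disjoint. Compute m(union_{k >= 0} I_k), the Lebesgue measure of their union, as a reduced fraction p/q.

By countable additivity of the Lebesgue measure on pairwise disjoint measurable sets,
  m(union_{k >= 0} I_k) = sum_{k >= 0} m(I_k) = sum_{k >= 0} a * r^k,
  with a = 3/2 and r = 5/8.
Since 0 < r = 5/8 < 1, the geometric series converges:
  sum_{k >= 0} a * r^k = a / (1 - r).
  = 3/2 / (1 - 5/8)
  = 3/2 / (3/8)
  = 4.

4


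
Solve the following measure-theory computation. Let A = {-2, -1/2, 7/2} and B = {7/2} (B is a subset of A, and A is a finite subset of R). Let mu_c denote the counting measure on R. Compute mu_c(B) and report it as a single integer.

Counting measure assigns mu_c(E) = |E| (number of elements) when E is finite.
B has 1 element(s), so mu_c(B) = 1.

1


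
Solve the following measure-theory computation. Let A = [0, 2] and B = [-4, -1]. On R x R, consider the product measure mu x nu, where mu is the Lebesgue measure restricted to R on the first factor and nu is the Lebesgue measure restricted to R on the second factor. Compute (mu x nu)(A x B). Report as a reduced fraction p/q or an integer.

For a measurable rectangle A x B, the product measure satisfies
  (mu x nu)(A x B) = mu(A) * nu(B).
  mu(A) = 2.
  nu(B) = 3.
  (mu x nu)(A x B) = 2 * 3 = 6.

6


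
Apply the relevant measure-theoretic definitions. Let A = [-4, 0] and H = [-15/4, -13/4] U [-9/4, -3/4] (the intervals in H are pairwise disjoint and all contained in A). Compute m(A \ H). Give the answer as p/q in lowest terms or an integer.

The ambient interval has length m(A) = 0 - (-4) = 4.
Since the holes are disjoint and sit inside A, by finite additivity
  m(H) = sum_i (b_i - a_i), and m(A \ H) = m(A) - m(H).
Computing the hole measures:
  m(H_1) = -13/4 - (-15/4) = 1/2.
  m(H_2) = -3/4 - (-9/4) = 3/2.
Summed: m(H) = 1/2 + 3/2 = 2.
So m(A \ H) = 4 - 2 = 2.

2


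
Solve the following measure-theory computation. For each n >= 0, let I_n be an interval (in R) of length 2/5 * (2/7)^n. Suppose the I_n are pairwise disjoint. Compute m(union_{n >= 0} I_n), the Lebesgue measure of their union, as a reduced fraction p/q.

By countable additivity of the Lebesgue measure on pairwise disjoint measurable sets,
  m(union_{n >= 0} I_n) = sum_{n >= 0} m(I_n) = sum_{n >= 0} a * r^n,
  with a = 2/5 and r = 2/7.
Since 0 < r = 2/7 < 1, the geometric series converges:
  sum_{n >= 0} a * r^n = a / (1 - r).
  = 2/5 / (1 - 2/7)
  = 2/5 / (5/7)
  = 14/25.

14/25


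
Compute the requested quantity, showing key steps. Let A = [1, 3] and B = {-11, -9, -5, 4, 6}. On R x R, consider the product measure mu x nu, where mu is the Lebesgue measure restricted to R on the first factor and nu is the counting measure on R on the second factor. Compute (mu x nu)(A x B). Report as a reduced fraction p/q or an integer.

For a measurable rectangle A x B, the product measure satisfies
  (mu x nu)(A x B) = mu(A) * nu(B).
  mu(A) = 2.
  nu(B) = 5.
  (mu x nu)(A x B) = 2 * 5 = 10.

10
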